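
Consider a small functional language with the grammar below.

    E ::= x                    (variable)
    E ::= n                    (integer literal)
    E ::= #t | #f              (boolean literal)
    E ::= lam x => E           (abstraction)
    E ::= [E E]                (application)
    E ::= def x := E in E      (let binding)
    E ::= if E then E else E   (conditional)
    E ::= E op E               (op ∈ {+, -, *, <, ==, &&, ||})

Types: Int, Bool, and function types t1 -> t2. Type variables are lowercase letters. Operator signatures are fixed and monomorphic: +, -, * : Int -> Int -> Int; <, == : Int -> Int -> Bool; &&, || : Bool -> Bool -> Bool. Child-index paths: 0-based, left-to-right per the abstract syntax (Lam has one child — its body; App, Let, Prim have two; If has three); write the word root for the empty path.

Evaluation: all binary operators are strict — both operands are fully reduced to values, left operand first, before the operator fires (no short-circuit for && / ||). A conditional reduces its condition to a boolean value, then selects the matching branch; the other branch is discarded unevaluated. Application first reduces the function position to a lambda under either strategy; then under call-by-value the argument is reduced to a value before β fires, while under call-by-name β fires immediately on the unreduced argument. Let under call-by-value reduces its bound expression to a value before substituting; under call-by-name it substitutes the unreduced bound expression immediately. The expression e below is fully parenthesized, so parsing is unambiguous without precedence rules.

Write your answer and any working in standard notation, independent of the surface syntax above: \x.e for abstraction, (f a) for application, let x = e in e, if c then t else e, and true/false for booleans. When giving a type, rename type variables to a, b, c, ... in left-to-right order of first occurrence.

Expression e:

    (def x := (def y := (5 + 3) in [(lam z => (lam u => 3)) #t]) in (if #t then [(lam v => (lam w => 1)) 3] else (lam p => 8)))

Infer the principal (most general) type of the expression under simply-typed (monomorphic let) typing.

Trace:
  unify Int ~ Int
  unify Int ~ Int
let y : Int
\u._ : b -> Int
\z._ : a -> b -> Int
  unify a -> b -> Int ~ Bool -> c
  unify a ~ Bool
  unify b -> Int ~ c
_ _ : b -> Int
let x : b -> Int
  unify Bool ~ Bool
\w._ : e -> Int
\v._ : d -> e -> Int
  unify d -> e -> Int ~ Int -> f
  unify d ~ Int
  unify e -> Int ~ f
_ _ : e -> Int
\p._ : g -> Int
  unify e -> Int ~ g -> Int
  unify e ~ g
  unify Int ~ Int

Answer: a -> Int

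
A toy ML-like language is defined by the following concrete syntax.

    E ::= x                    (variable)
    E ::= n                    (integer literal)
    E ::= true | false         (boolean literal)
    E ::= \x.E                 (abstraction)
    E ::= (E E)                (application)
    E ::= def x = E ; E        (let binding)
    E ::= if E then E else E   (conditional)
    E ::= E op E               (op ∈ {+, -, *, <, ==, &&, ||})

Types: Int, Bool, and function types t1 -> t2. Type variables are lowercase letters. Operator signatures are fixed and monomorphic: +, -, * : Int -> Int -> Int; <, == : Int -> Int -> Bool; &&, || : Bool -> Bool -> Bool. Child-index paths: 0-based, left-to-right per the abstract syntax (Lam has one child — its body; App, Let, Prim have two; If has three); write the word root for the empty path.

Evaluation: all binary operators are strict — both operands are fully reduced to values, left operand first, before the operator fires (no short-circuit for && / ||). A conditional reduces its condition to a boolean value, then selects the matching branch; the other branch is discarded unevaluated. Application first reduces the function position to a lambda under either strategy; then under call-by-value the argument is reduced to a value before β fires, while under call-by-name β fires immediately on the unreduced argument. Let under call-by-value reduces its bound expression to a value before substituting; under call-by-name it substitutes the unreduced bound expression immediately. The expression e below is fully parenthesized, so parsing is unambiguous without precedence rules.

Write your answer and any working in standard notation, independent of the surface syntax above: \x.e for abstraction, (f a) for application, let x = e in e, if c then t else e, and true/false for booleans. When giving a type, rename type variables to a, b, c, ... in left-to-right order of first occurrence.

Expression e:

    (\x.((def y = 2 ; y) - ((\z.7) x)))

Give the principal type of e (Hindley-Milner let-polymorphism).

Answer: a -> Int

Working:
let y : Int
y : Int
  unify Int ~ Int
\z._ : b -> Int
x : a
  unify b -> Int ~ a -> c
  unify b ~ a
  unify Int ~ c
_ _ : Int
  unify Int ~ Int
\x._ : a -> Int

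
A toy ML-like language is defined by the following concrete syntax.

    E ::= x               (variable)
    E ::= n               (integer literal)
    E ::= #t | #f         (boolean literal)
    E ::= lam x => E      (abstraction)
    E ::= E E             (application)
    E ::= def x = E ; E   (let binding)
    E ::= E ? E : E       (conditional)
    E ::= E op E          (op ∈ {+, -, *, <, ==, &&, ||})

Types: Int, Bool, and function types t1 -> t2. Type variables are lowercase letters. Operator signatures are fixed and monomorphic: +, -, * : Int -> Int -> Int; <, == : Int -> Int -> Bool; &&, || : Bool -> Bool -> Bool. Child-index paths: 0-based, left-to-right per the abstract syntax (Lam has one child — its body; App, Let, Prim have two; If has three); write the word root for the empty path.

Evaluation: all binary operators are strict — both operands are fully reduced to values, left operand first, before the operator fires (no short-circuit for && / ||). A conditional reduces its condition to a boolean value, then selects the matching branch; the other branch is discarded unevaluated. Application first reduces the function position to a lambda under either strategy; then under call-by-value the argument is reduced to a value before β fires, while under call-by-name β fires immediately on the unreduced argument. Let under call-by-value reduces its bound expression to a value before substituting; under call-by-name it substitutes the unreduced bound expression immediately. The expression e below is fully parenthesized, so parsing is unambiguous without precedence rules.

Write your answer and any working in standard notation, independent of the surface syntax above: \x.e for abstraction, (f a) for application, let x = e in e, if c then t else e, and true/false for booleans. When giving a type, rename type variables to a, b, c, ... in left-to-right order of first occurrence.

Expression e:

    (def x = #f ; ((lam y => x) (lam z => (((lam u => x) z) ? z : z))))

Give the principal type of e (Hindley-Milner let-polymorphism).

Trace:
let x : Bool
x : Bool
\y._ : a -> Bool
x : Bool
\u._ : c -> Bool
z : b
  unify c -> Bool ~ b -> d
  unify c ~ b
  unify Bool ~ d
_ _ : Bool
  unify Bool ~ Bool
z : b
z : b
  unify b ~ b
\z._ : b -> b
  unify a -> Bool ~ (b -> b) -> e
  unify a ~ b -> b
  unify Bool ~ e
_ _ : Bool

Answer: Bool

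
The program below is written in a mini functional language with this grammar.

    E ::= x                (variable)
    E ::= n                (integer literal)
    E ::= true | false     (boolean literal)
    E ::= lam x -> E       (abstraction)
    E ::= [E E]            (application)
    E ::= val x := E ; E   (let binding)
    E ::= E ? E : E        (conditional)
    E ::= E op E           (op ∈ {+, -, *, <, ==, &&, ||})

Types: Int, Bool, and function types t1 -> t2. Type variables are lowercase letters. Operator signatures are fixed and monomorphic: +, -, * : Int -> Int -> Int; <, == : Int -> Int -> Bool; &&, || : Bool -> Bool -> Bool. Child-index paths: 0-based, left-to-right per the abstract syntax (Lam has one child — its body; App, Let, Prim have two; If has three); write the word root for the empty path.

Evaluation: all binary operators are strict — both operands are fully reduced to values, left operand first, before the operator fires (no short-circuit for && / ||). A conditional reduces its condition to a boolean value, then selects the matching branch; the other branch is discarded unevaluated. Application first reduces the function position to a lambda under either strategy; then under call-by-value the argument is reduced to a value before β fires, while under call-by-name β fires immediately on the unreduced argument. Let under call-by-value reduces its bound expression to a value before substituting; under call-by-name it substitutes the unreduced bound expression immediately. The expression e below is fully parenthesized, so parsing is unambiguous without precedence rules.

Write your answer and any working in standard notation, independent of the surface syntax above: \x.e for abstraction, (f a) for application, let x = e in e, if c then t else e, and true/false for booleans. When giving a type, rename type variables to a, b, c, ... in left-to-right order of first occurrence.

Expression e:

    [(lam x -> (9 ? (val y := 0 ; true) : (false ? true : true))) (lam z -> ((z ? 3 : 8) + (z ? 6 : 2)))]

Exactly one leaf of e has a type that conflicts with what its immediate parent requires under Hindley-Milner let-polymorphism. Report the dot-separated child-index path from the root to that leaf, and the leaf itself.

Working:
  unify Int ~ Bool
  FAIL: mismatch Int ~ Bool

Answer: 0.0.0 : 9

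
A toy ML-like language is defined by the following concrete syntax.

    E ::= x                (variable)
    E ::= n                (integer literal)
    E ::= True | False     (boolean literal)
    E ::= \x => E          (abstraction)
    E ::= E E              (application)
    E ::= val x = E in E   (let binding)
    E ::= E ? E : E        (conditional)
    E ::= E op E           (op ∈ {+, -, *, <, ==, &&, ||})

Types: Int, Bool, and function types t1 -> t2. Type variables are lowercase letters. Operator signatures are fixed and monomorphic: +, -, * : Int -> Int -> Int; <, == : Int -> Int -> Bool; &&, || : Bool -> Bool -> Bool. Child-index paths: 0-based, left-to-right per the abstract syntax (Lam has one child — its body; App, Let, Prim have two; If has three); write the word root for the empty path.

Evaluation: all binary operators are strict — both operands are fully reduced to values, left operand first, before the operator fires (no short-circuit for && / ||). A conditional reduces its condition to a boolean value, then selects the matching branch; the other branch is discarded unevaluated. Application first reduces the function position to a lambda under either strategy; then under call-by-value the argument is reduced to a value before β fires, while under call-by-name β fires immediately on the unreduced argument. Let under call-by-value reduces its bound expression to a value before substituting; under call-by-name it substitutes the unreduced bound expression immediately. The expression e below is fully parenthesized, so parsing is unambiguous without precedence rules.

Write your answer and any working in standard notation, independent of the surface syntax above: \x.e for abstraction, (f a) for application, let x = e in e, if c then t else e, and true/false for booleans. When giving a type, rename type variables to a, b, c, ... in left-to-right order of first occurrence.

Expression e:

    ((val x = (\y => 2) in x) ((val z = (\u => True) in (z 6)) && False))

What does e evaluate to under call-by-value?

Trace:
step 0: ((let x = (\y.2) in x) ((let z = (\u.true) in (z 6)) && false))
step 1: [let@0] ((\y.2) ((let z = (\u.true) in (z 6)) && false))
step 2: [let@1.0] ((\y.2) (((\u.true) 6) && false))
step 3: [beta@1.0] ((\y.2) (true && false))
step 4: [delta@1] ((\y.2) false)
step 5: [beta@root] 2

Answer: 2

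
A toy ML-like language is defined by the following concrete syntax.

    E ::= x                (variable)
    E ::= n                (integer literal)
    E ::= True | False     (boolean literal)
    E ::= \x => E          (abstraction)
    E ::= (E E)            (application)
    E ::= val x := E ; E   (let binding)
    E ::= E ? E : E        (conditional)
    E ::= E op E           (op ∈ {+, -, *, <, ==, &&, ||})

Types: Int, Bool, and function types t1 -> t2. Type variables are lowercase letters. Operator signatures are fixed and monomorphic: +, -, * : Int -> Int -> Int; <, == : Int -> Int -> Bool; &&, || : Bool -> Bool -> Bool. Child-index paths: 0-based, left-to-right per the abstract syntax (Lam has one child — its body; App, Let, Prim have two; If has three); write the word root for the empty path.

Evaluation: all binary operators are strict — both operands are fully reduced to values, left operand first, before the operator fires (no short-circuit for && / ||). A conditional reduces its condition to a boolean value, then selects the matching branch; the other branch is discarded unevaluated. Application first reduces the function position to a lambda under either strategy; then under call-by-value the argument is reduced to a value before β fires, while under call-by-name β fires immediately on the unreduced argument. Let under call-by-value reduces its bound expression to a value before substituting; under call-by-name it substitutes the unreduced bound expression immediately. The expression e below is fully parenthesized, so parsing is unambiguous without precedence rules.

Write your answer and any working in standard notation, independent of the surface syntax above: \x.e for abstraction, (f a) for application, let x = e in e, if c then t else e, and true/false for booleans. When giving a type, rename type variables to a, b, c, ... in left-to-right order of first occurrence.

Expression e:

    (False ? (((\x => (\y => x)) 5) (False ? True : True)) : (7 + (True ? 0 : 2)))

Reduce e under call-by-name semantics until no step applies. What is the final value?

Answer: 7

Working:
step 0: (if false then (((\x.(\y.x)) 5) (if false then true else true)) else (7 + (if true then 0 else 2)))
step 1: [if@root] (7 + (if true then 0 else 2))
step 2: [if@1] (7 + 0)
step 3: [delta@root] 7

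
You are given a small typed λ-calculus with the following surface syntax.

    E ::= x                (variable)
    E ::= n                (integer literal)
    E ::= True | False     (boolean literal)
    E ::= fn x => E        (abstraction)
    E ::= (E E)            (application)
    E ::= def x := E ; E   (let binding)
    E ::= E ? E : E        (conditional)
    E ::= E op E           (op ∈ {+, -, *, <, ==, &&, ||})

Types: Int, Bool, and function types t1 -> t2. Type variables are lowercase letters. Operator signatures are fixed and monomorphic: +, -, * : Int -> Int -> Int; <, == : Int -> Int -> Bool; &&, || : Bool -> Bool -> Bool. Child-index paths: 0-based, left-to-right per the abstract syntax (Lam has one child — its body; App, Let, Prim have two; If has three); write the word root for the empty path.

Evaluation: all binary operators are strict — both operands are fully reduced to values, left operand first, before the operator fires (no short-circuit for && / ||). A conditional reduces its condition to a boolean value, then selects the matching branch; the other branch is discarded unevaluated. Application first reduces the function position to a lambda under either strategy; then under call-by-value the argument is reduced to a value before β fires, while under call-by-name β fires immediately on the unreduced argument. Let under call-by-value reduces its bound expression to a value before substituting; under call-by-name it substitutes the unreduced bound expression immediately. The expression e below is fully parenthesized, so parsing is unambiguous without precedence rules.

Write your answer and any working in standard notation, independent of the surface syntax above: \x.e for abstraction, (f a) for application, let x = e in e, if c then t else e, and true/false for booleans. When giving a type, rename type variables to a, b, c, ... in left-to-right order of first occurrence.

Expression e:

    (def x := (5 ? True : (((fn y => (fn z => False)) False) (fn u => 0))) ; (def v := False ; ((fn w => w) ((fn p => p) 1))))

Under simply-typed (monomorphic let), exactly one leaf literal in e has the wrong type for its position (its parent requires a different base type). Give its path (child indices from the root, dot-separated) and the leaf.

Working:
  unify Int ~ Bool
  FAIL: mismatch Int ~ Bool

Answer: 0.0 : 5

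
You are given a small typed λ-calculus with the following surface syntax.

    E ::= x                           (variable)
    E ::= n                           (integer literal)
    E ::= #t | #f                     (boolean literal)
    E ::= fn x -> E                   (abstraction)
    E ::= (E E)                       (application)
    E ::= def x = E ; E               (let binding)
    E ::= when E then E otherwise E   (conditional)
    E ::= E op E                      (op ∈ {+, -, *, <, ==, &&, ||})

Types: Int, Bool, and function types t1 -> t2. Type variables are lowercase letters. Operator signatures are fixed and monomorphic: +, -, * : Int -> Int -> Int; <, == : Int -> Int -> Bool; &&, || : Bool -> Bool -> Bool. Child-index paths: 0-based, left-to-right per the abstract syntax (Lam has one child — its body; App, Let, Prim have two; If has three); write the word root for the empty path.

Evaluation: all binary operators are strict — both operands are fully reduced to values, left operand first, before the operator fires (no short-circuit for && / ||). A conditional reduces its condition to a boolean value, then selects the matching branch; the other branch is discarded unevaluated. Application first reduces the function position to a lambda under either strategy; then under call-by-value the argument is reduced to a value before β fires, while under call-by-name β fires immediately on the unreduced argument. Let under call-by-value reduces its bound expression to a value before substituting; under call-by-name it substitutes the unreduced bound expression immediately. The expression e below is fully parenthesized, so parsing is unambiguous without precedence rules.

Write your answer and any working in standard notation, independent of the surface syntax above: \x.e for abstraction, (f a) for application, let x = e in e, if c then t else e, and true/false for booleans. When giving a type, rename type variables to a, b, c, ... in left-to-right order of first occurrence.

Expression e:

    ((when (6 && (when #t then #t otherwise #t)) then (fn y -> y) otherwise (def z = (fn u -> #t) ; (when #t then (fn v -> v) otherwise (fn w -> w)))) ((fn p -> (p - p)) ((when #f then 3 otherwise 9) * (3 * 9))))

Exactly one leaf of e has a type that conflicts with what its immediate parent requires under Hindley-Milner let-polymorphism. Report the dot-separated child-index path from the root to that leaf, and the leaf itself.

Derivation:
  unify Int ~ Bool
  FAIL: mismatch Int ~ Bool

Answer: 0.0.0 : 6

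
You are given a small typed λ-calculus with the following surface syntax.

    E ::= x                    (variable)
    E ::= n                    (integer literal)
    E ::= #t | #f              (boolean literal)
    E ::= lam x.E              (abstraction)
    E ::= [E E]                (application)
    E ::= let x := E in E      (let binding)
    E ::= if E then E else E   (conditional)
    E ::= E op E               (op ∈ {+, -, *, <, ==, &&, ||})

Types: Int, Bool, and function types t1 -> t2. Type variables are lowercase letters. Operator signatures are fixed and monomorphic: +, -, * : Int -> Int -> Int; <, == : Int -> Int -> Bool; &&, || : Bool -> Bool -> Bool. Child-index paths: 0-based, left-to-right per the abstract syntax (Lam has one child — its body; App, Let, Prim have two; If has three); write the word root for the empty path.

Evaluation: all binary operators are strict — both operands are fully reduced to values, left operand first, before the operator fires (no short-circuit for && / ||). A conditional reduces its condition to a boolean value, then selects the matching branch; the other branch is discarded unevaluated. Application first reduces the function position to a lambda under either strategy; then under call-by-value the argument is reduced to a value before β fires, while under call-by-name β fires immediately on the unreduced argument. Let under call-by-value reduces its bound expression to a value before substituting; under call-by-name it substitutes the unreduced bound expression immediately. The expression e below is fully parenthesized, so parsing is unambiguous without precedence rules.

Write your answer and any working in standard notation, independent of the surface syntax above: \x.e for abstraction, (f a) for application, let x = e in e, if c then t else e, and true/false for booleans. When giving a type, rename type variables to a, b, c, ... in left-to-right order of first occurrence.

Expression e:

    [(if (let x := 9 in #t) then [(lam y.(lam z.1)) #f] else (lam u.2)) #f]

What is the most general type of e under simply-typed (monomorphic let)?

Answer: Int

Trace:
let x : Int
  unify Bool ~ Bool
\z._ : b -> Int
\y._ : a -> b -> Int
  unify a -> b -> Int ~ Bool -> c
  unify a ~ Bool
  unify b -> Int ~ c
_ _ : b -> Int
\u._ : d -> Int
  unify b -> Int ~ d -> Int
  unify b ~ d
  unify Int ~ Int
  unify d -> Int ~ Bool -> e
  unify d ~ Bool
  unify Int ~ e
_ _ : Int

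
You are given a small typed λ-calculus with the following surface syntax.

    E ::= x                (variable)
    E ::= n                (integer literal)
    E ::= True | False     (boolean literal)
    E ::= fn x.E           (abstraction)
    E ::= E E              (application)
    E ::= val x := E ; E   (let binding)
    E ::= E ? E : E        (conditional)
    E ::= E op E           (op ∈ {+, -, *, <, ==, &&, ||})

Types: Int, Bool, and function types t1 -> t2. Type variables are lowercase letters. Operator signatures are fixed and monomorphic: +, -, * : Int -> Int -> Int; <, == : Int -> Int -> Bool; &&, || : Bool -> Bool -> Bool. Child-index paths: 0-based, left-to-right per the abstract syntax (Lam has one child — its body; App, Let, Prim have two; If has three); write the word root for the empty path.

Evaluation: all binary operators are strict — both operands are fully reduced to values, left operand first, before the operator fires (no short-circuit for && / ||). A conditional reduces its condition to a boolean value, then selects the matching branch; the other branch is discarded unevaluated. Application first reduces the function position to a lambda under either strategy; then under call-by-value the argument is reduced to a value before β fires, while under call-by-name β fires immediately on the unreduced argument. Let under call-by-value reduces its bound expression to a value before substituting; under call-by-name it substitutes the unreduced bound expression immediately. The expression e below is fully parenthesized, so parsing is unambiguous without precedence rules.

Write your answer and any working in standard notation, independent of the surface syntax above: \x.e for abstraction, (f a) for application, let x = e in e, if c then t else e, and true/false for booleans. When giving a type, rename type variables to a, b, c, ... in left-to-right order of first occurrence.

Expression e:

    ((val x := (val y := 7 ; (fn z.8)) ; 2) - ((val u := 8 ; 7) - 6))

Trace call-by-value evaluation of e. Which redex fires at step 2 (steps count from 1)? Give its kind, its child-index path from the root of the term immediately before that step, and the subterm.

Derivation:
step 0: ((let x = (let y = 7 in (\z.8)) in 2) - ((let u = 8 in 7) - 6))
step 1: [let@0.0] ((let x = (\z.8) in 2) - ((let u = 8 in 7) - 6))
step 2: [let@0] (2 - ((let u = 8 in 7) - 6))

Answer: let at 0 : (let x = (\z.8) in 2)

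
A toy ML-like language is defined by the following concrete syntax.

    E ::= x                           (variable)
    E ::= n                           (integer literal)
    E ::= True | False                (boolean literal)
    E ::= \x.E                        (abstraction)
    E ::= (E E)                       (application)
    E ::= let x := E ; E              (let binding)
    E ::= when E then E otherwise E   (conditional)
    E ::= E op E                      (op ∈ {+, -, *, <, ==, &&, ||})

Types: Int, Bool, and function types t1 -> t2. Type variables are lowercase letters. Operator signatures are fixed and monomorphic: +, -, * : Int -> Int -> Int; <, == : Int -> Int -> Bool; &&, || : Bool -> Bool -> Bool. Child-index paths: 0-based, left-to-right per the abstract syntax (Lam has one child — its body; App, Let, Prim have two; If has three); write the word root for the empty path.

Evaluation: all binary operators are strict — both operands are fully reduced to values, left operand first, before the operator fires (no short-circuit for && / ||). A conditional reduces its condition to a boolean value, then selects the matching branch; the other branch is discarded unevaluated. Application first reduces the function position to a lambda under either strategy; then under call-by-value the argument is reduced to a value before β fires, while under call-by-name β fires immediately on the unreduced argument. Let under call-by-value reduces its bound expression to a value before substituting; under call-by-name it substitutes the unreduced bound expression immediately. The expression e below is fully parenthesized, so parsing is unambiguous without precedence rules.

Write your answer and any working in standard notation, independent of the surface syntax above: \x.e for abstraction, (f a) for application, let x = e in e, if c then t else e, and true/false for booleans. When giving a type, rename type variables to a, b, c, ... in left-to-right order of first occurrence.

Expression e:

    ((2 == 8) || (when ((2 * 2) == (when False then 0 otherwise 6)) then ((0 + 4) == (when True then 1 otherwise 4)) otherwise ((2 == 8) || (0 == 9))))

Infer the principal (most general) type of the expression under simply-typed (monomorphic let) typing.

Working:
  unify Int ~ Int
  unify Int ~ Int
  unify Bool ~ Bool
  unify Int ~ Int
  unify Int ~ Int
  unify Int ~ Int
  unify Bool ~ Bool
  unify Int ~ Int
  unify Int ~ Int
  unify Bool ~ Bool
  unify Int ~ Int
  unify Int ~ Int
  unify Int ~ Int
  unify Bool ~ Bool
  unify Int ~ Int
  unify Int ~ Int
  unify Int ~ Int
  unify Int ~ Int
  unify Bool ~ Bool
  unify Int ~ Int
  unify Int ~ Int
  unify Bool ~ Bool
  unify Bool ~ Bool
  unify Bool ~ Bool

Answer: Bool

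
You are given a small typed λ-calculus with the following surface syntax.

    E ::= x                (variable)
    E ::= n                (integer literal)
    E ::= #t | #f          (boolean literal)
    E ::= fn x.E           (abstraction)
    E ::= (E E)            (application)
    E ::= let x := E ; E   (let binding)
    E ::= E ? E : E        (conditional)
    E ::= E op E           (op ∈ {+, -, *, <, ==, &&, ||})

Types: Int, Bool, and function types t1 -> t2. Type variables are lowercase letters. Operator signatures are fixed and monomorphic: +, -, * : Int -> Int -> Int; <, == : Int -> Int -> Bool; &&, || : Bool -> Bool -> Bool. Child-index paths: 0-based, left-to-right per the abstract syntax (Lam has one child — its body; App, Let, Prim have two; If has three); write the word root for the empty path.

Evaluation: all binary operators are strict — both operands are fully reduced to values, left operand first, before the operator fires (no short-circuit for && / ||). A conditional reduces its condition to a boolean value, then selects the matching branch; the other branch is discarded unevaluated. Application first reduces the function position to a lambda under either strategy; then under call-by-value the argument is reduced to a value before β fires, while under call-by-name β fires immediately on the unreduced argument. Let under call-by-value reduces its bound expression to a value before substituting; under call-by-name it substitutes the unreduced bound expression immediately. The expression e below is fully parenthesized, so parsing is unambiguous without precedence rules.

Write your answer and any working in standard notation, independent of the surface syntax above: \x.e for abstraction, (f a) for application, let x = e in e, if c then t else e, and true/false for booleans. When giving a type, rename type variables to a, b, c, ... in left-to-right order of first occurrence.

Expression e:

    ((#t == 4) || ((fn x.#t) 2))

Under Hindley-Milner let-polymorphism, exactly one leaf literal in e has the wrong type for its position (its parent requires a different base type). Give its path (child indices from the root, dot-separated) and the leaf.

Working:
  unify Bool ~ Int
  FAIL: mismatch Bool ~ Int

Answer: 0.0 : true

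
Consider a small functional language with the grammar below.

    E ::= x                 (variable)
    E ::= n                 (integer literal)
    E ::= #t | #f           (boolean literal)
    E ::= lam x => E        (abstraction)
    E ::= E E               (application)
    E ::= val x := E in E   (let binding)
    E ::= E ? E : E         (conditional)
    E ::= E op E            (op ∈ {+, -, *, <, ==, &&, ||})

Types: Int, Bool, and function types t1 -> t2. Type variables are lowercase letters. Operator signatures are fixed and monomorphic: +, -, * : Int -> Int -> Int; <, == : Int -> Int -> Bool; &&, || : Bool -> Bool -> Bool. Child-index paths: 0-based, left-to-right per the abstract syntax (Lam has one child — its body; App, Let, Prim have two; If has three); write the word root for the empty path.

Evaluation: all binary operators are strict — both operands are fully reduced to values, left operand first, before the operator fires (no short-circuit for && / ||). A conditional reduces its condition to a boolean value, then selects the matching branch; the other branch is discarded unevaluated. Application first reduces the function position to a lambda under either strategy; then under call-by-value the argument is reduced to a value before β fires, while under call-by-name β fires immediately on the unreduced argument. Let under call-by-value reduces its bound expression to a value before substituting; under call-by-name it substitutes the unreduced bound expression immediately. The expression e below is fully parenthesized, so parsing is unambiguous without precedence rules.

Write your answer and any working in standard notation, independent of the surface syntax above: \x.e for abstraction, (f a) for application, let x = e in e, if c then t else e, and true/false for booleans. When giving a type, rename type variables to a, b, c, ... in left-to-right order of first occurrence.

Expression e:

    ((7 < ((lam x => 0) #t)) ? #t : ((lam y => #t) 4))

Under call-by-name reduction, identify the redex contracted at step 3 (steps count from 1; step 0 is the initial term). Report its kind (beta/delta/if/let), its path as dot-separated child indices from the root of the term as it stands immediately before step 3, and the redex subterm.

Answer: if at root : (if false then true else ((\y.true) 4))

Trace:
step 0: (if (7 < ((\x.0) true)) then true else ((\y.true) 4))
step 1: [beta@0.1] (if (7 < 0) then true else ((\y.true) 4))
step 2: [delta@0] (if false then true else ((\y.true) 4))
step 3: [if@root] ((\y.true) 4)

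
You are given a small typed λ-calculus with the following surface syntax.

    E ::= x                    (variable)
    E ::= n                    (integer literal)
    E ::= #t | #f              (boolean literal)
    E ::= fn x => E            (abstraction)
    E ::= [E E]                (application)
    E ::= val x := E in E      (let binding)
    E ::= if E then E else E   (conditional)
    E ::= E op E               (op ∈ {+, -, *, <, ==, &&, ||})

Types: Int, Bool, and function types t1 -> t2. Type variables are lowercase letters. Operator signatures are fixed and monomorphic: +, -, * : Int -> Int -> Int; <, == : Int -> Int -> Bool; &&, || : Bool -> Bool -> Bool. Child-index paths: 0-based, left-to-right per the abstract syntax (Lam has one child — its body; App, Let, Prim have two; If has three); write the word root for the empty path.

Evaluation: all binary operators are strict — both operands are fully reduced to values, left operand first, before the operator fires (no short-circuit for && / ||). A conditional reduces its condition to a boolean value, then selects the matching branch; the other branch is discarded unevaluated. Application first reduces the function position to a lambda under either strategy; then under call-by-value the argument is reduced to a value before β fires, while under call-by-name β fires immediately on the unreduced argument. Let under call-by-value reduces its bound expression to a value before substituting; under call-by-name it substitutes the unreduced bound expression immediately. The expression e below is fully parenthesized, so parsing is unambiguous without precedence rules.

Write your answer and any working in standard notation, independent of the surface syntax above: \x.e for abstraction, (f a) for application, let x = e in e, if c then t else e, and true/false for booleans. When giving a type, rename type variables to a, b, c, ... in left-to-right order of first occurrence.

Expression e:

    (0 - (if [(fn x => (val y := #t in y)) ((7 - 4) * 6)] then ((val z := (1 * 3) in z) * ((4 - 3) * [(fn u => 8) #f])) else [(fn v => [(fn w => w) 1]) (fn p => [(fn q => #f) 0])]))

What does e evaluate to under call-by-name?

Answer: -24

Working:
step 0: (0 - (if ((\x.(let y = true in y)) ((7 - 4) * 6)) then ((let z = (1 * 3) in z) * ((4 - 3) * ((\u.8) false))) else ((\v.((\w.w) 1)) (\p.((\q.false) 0)))))
step 1: [beta@1.0] (0 - (if (let y = true in y) then ((let z = (1 * 3) in z) * ((4 - 3) * ((\u.8) false))) else ((\v.((\w.w) 1)) (\p.((\q.false) 0)))))
step 2: [let@1.0] (0 - (if true then ((let z = (1 * 3) in z) * ((4 - 3) * ((\u.8) false))) else ((\v.((\w.w) 1)) (\p.((\q.false) 0)))))
step 3: [if@1] (0 - ((let z = (1 * 3) in z) * ((4 - 3) * ((\u.8) false))))
step 4: [let@1.0] (0 - ((1 * 3) * ((4 - 3) * ((\u.8) false))))
step 5: [delta@1.0] (0 - (3 * ((4 - 3) * ((\u.8) false))))
step 6: [delta@1.1.0] (0 - (3 * (1 * ((\u.8) false))))
step 7: [beta@1.1.1] (0 - (3 * (1 * 8)))
step 8: [delta@1.1] (0 - (3 * 8))
step 9: [delta@1] (0 - 24)
step 10: [delta@root] -24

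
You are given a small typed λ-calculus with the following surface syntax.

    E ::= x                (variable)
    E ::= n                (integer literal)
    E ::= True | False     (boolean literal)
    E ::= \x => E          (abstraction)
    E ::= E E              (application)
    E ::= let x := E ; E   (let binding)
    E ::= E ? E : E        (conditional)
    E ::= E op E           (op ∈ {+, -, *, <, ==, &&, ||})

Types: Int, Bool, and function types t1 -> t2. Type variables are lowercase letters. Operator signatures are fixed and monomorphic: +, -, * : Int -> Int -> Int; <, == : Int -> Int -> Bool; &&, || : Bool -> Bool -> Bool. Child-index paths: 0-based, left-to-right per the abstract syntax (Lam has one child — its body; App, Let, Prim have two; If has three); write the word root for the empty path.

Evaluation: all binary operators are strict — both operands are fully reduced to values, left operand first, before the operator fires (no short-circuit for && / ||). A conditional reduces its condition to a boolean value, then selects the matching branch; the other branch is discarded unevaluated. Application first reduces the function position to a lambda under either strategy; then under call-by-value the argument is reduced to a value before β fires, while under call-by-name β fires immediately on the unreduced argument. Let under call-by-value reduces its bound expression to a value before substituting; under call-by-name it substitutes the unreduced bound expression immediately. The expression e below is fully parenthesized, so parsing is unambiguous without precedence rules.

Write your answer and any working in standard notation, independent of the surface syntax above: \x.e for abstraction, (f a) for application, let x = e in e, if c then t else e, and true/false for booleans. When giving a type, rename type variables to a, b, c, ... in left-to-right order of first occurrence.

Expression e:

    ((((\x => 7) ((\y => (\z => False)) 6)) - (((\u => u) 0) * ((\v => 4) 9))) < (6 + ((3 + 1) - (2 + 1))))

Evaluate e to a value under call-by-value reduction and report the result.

Trace:
step 0: ((((\x.7) ((\y.(\z.false)) 6)) - (((\u.u) 0) * ((\v.4) 9))) < (6 + ((3 + 1) - (2 + 1))))
step 1: [beta@0.0.1] ((((\x.7) (\z.false)) - (((\u.u) 0) * ((\v.4) 9))) < (6 + ((3 + 1) - (2 + 1))))
step 2: [beta@0.0] ((7 - (((\u.u) 0) * ((\v.4) 9))) < (6 + ((3 + 1) - (2 + 1))))
step 3: [beta@0.1.0] ((7 - (0 * ((\v.4) 9))) < (6 + ((3 + 1) - (2 + 1))))
step 4: [beta@0.1.1] ((7 - (0 * 4)) < (6 + ((3 + 1) - (2 + 1))))
step 5: [delta@0.1] ((7 - 0) < (6 + ((3 + 1) - (2 + 1))))
step 6: [delta@0] (7 < (6 + ((3 + 1) - (2 + 1))))
step 7: [delta@1.1.0] (7 < (6 + (4 - (2 + 1))))
step 8: [delta@1.1.1] (7 < (6 + (4 - 3)))
step 9: [delta@1.1] (7 < (6 + 1))
step 10: [delta@1] (7 < 7)
step 11: [delta@root] false

Answer: false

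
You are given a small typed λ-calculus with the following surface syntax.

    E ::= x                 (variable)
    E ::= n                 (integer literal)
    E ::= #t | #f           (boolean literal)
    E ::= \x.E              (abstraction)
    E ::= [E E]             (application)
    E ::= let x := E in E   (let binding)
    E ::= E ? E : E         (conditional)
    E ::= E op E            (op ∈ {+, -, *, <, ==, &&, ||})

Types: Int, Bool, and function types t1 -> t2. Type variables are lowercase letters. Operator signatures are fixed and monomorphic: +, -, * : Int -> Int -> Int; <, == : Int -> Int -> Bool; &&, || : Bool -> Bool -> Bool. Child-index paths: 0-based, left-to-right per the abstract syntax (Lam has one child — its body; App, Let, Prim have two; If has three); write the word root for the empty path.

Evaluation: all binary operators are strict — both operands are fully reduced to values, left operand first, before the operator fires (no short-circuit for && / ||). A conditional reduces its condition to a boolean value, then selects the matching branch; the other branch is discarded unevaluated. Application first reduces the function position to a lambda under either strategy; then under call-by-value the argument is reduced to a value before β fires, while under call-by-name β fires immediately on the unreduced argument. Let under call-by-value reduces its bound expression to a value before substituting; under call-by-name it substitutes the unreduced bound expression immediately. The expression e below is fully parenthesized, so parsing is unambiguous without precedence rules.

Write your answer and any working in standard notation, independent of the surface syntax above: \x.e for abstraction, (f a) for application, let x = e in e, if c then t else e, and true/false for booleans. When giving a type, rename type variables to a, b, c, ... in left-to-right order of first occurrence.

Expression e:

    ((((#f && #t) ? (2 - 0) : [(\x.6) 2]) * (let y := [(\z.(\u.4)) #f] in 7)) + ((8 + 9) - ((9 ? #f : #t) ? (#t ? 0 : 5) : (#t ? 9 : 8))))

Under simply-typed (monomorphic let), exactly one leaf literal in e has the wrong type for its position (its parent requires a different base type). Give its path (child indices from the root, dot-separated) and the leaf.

Answer: 1.1.0.0 : 9

Trace:
  unify Bool ~ Bool
  unify Bool ~ Bool
  unify Bool ~ Bool
  unify Int ~ Int
  unify Int ~ Int
\x._ : a -> Int
  unify a -> Int ~ Int -> b
  unify a ~ Int
  unify Int ~ b
_ _ : Int
  unify Int ~ Int
  unify Int ~ Int
\u._ : d -> Int
\z._ : c -> d -> Int
  unify c -> d -> Int ~ Bool -> e
  unify c ~ Bool
  unify d -> Int ~ e
_ _ : d -> Int
let y : d -> Int
  unify Int ~ Int
  unify Int ~ Int
  unify Int ~ Int
  unify Int ~ Int
  unify Int ~ Int
  unify Int ~ Bool
  FAIL: mismatch Int ~ Bool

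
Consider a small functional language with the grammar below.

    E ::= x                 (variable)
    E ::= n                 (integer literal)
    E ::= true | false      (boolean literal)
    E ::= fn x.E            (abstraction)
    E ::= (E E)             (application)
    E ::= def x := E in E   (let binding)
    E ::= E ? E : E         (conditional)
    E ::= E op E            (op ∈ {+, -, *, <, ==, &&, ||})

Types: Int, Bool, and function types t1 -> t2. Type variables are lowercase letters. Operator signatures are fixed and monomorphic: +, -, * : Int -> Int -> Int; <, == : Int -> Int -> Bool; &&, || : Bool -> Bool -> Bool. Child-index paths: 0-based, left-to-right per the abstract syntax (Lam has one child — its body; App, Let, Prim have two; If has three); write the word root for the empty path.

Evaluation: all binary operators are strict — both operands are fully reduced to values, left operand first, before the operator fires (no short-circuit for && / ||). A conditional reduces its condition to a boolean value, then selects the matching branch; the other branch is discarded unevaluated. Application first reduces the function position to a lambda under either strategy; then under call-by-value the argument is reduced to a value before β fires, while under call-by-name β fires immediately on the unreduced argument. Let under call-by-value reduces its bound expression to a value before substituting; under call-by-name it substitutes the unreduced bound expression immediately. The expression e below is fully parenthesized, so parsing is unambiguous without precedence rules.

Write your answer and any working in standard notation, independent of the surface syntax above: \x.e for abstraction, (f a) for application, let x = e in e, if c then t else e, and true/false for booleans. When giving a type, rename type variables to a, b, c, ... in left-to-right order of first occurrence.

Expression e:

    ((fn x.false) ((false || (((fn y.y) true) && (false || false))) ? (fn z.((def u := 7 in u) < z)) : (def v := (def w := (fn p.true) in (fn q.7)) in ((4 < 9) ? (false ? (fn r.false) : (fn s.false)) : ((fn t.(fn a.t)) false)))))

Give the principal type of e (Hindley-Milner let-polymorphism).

Answer: Bool

Working:
\x._ : a -> Bool
  unify Bool ~ Bool
y : b
\y._ : b -> b
  unify b -> b ~ Bool -> c
  unify b ~ Bool
  unify Bool ~ c
_ _ : Bool
  unify Bool ~ Bool
  unify Bool ~ Bool
  unify Bool ~ Bool
  unify Bool ~ Bool
  unify Bool ~ Bool
  unify Bool ~ Bool
let u : Int
u : Int
  unify Int ~ Int
z : d
  unify d ~ Int
\z._ : Int -> Bool
\p._ : e -> Bool
let w : forall. e -> Bool
\q._ : f -> Int
let v : forall. f -> Int
  unify Int ~ Int
  unify Int ~ Int
  unify Bool ~ Bool
  unify Bool ~ Bool
\r._ : g -> Bool
\s._ : h -> Bool
  unify g -> Bool ~ h -> Bool
  unify g ~ h
  unify Bool ~ Bool
t : i
\a._ : j -> i
\t._ : i -> j -> i
  unify i -> j -> i ~ Bool -> k
  unify i ~ Bool
  unify j -> Bool ~ k
_ _ : j -> Bool
  unify h -> Bool ~ j -> Bool
  unify h ~ j
  unify Bool ~ Bool
  unify Int -> Bool ~ j -> Bool
  unify Int ~ j
  unify Bool ~ Bool
  unify a -> Bool ~ (Int -> Bool) -> l
  unify a ~ Int -> Bool
  unify Bool ~ l
_ _ : Bool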